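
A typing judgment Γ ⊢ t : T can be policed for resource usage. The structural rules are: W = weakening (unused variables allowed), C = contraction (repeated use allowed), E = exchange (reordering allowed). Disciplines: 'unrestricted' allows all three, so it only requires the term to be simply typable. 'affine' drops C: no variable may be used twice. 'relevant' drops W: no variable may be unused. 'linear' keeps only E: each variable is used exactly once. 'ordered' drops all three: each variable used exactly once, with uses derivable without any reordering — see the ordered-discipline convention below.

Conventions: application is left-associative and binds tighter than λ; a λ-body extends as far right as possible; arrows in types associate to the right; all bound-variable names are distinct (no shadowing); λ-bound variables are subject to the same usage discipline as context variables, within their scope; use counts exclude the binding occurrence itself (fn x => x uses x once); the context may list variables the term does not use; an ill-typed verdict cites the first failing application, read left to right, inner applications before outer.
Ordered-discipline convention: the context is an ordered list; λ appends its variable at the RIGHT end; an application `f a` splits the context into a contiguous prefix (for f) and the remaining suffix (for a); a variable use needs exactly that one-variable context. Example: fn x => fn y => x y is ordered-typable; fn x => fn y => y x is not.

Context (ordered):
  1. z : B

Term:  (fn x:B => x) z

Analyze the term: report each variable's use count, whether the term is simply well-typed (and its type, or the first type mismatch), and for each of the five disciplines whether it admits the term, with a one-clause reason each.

counts: z: 1×, x [bound]: 1×
order of uses: x, z
typing: well-typed — term : B
ordered ✓ (one use each (z, x); ordered split holds)
linear ✓ (z, x: one use apiece)
affine ✓ (at most one use each (z, x))
relevant ✓ (z, x: all used, weakening unneeded)
unrestricted ✓ (well-typed at B; no restrictions here)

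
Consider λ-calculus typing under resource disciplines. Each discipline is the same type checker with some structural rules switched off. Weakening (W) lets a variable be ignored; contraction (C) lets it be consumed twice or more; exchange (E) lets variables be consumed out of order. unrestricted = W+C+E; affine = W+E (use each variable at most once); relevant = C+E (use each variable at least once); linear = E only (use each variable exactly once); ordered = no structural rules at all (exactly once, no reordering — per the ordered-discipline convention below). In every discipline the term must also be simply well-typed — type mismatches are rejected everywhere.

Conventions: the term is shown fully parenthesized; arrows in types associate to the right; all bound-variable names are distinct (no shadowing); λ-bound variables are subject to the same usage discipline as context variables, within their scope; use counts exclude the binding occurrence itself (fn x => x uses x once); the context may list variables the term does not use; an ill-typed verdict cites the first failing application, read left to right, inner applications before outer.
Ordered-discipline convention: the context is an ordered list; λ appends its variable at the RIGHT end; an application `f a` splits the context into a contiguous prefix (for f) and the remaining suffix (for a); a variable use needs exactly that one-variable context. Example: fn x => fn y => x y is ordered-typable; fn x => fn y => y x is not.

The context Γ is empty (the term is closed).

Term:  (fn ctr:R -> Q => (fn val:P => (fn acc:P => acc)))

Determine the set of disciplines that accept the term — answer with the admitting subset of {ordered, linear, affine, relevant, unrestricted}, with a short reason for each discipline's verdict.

admitted by: affine, unrestricted
usage: ctr [bound] ×0; val [bound] ×0; acc [bound] ×1
uses in reading order: acc
typing: ✓ — (R -> Q) -> P -> P -> P
ordered ✗ (ctr, val never used (weakening))
linear ✗ (ctr, val never used (weakening))
affine ✓ (no duplicate uses among ctr, val, acc)
relevant ✗ (ctr, val never used (weakening))
unrestricted ✓ (type-checks ((R -> Q) -> P -> P -> P) and nothing is barred)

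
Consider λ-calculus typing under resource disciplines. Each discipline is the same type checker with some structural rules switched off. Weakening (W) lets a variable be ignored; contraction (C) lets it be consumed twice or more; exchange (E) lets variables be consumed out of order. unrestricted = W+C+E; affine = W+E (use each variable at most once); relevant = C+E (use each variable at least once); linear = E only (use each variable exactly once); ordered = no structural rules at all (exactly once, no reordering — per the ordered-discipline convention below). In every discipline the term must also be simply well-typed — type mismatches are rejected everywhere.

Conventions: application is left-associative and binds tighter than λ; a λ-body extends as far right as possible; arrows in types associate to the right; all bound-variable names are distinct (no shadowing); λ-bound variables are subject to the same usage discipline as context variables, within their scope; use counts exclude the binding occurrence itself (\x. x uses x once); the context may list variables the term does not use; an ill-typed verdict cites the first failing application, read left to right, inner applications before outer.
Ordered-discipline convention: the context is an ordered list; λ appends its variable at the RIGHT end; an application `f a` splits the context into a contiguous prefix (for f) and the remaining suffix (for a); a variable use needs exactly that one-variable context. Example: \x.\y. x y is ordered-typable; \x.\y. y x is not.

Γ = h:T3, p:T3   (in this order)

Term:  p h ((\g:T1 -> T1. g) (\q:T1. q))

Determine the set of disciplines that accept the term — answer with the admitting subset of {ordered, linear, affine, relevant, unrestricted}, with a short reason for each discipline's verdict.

admitted in: none
usage: h=1, p=1, g (λ-bound)=1, q (λ-bound)=1
left-to-right use order: p, h, g, q
typing: ill-typed: non-function type T3 applied to an argument
ordered: ✗ — the type mismatch rejects it
linear: ✗ — not simply typable
affine: ✗ — fails simple typing
relevant: ✗ — a type mismatch blocks all five
unrestricted: ✗ — the type mismatch rejects it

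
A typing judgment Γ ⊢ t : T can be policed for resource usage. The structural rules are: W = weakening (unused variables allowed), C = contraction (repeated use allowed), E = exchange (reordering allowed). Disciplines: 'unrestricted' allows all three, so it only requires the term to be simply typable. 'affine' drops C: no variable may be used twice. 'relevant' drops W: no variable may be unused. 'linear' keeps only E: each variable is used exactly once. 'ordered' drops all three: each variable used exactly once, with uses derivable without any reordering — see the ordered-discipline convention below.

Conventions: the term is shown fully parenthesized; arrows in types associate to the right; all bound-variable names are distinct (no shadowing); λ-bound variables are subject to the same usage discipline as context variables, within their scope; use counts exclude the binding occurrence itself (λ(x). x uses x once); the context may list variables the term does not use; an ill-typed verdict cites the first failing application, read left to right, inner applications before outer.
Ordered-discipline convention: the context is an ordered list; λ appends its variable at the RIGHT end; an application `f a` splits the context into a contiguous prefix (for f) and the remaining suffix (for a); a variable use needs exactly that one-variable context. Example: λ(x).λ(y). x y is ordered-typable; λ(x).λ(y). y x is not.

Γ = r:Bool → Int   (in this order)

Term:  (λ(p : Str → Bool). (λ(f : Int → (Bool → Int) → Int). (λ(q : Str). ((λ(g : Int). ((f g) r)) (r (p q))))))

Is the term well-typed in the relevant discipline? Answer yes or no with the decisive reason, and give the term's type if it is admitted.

yes — every one of r, p, f, q, g appears; term : (Str → Bool) → (Int → (Bool → Int) → Int) → Str → Int
counts: r: 2; p (bound): 1; f (bound): 1; q (bound): 1; g (bound): 1
order of uses: f, g, r, r, p, q
typing: ✓ — (Str → Bool) → (Int → (Bool → Int) → Int) → Str → Int
across the five disciplines: ordered ✗ · linear ✗ · affine ✗ · relevant ✓ · unrestricted ✓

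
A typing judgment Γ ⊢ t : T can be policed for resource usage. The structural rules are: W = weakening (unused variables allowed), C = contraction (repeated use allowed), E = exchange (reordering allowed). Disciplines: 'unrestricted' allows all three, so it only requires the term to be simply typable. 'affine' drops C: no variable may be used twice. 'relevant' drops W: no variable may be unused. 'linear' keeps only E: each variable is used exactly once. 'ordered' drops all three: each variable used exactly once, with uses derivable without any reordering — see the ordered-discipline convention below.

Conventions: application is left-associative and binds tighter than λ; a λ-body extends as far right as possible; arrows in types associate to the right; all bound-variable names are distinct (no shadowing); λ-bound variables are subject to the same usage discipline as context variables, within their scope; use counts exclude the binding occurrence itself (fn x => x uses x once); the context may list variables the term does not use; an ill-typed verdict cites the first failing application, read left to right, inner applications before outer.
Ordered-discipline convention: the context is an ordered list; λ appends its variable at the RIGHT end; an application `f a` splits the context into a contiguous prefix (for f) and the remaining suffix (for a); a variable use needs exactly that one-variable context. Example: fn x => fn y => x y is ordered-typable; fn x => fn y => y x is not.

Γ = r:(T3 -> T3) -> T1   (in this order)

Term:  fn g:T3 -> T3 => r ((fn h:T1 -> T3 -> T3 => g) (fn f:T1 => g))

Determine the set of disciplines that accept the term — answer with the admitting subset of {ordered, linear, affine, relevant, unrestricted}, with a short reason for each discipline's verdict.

admitting disciplines: unrestricted
variable uses: r: 1×, g [bound]: 2×, h [bound]: 0×, f [bound]: 0×
use order (left to right): r, g, g
typing: well-typed — term : (T3 -> T3) -> T1
ordered: ✗, uses contraction: g ×2; unused: h, f — weakening required
linear: ✗, uses contraction: g ×2; unused: h, f — weakening required
affine: ✗, uses contraction: g ×2
relevant: ✗, unused: h, f — weakening required
unrestricted: ✓, typability at (T3 -> T3) -> T1 is all that's needed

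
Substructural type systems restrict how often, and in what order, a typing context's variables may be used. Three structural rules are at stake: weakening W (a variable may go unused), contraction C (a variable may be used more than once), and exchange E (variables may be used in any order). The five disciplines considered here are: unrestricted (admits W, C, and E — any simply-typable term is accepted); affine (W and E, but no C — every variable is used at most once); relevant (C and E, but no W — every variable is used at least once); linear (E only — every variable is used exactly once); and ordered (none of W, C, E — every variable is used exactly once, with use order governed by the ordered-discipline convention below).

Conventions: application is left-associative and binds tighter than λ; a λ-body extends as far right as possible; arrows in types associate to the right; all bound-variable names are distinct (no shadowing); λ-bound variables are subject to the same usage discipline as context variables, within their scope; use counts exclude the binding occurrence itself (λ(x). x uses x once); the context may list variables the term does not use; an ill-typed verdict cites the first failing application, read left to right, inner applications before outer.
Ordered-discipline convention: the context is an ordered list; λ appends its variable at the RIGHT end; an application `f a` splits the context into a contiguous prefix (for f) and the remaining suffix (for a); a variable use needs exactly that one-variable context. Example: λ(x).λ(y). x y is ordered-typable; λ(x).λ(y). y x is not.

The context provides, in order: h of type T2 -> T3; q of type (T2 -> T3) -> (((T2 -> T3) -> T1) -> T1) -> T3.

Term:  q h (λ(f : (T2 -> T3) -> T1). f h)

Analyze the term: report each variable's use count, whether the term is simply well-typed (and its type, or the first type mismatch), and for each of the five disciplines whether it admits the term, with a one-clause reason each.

usage: h: 2; q: 1; f [bound]: 1
left-to-right use order: q, h, f, h
typing: well-typed at T3
ordered ✗ (h ×2 used more than once (contraction))
linear ✗ (h ×2 used more than once (contraction))
affine ✗ (h ×2 used more than once (contraction))
relevant ✓ (at least one use each (h, q, f))
unrestricted ✓ (type-checks (T3) and nothing is barred)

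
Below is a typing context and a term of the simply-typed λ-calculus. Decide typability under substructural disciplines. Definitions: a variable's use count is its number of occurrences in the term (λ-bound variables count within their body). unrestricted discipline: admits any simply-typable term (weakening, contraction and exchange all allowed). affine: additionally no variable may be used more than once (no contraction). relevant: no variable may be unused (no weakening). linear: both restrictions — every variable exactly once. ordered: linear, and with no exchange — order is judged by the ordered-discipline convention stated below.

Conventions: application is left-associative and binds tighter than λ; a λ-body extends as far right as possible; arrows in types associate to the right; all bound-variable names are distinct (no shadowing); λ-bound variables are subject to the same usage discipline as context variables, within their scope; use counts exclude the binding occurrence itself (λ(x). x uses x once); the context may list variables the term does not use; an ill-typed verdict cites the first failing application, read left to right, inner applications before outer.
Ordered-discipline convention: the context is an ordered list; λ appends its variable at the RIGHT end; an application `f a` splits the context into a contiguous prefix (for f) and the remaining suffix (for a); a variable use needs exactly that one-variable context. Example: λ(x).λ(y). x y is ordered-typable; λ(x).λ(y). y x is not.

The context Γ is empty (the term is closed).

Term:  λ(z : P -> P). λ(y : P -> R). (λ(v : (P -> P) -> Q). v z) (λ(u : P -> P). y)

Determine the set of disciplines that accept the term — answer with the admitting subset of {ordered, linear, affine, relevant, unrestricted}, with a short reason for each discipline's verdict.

admitted by: none
variable uses: z (λ-bound) ×1, y (λ-bound) ×1, v (λ-bound) ×1, u (λ-bound) ×0
left-to-right use order: v, z, y
typing: ill-typed: a function awaiting (P -> P) -> Q gets (P -> P) -> P -> R
ordered: ✗ — a type mismatch blocks all five
linear: ✗ — the type mismatch rejects it
affine: ✗ — not simply typable
relevant: ✗ — fails simple typing
unrestricted: ✗ — a type mismatch blocks all five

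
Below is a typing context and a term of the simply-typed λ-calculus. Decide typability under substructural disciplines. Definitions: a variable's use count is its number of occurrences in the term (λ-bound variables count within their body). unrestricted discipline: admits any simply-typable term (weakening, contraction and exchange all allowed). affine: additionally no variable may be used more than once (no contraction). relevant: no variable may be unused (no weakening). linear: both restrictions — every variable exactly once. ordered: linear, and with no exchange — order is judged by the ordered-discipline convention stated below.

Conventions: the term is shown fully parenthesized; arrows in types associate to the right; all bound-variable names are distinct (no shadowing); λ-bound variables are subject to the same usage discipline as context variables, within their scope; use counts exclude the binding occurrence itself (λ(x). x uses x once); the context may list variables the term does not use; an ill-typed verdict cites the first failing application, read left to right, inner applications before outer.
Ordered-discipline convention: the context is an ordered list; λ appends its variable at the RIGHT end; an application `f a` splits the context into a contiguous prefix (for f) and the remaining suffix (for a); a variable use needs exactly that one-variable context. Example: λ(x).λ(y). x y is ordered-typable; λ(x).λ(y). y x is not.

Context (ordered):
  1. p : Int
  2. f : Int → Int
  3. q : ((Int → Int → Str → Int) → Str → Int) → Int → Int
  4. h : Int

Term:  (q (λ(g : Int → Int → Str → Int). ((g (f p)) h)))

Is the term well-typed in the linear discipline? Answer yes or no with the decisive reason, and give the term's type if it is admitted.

yes — p, f, q, h, g: one use apiece; term : Int → Int
usage: p: 1, f: 1, q: 1, h: 1, g [bound]: 1
order of uses: q, g, f, p, h
typing: ✓ — Int → Int
all disciplines: ordered ✗; linear ✓; affine ✓; relevant ✓; unrestricted ✓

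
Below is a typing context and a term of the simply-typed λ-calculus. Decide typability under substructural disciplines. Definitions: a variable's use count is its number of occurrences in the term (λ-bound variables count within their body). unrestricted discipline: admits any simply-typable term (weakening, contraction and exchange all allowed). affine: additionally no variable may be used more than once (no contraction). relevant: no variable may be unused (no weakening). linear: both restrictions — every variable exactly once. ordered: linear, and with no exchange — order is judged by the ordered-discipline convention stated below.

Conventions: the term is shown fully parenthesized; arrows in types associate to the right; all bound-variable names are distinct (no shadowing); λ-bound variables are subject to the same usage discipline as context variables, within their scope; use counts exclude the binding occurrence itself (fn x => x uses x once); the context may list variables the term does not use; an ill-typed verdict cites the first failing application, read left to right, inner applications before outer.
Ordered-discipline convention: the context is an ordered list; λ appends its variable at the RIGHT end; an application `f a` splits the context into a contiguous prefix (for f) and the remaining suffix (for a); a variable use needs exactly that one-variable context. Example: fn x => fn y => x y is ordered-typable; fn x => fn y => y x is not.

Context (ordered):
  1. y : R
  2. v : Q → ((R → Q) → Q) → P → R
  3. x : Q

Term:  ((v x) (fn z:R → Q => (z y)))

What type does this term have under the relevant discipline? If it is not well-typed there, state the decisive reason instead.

term : P → R
variable uses: y ×1; v ×1; x ×1; z (bound) ×1
use order (left to right): v, x, z, y
typing: well-typed at P → R
summary: ordered ✗, linear ✓, affine ✓, relevant ✓, unrestricted ✓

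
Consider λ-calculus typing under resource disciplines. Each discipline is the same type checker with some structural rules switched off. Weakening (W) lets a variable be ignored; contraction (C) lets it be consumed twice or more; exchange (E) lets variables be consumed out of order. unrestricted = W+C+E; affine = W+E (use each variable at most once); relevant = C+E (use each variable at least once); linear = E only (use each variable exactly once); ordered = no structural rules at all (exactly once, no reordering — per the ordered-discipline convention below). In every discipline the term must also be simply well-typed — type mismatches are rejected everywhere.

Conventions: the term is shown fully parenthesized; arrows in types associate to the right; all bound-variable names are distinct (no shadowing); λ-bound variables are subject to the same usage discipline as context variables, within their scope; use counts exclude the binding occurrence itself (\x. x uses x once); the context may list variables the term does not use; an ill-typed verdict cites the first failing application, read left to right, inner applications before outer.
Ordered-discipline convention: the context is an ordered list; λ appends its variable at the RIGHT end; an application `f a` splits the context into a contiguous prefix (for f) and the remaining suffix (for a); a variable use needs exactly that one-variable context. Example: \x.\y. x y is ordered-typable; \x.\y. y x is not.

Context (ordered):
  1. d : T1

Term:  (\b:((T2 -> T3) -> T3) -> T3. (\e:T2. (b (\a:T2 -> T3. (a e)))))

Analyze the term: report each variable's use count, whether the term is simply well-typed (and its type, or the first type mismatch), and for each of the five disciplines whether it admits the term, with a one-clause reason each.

usage: d: 0, b (λ-bound): 1, e (λ-bound): 1, a (λ-bound): 1
order of uses: b, a, e
typing: well-typed at (((T2 -> T3) -> T3) -> T3) -> T2 -> T3
ordered ✗ (unused: d — weakening required)
linear ✗ (unused: d — weakening required)
affine ✓ (none of d, b, e, a used more than once)
relevant ✗ (unused: d — weakening required)
unrestricted ✓ (type-checks ((((T2 -> T3) -> T3) -> T3) -> T2 -> T3) and nothing is barred)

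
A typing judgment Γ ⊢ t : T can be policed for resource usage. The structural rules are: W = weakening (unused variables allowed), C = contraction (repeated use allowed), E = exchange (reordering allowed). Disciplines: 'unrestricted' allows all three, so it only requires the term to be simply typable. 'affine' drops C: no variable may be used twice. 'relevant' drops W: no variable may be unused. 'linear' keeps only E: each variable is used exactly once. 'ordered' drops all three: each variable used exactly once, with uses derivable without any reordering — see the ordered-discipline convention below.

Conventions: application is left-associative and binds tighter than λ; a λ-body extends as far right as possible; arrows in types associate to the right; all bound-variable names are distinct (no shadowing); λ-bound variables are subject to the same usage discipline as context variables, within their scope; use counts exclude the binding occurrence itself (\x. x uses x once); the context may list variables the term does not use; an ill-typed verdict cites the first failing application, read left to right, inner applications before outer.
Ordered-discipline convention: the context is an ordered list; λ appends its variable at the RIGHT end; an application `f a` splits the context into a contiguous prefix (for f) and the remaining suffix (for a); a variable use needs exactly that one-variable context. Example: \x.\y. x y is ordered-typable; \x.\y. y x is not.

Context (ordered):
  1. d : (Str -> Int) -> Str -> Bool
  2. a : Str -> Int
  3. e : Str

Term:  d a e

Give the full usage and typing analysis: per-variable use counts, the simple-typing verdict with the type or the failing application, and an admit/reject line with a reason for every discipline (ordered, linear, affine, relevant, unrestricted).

usage: d=1, a=1, e=1
use order (left to right): d, a, e
typing: the term checks, with type Bool
ordered: ✓, d, a, e: once each, no exchange needed
linear: ✓, each of d, a, e used exactly once
affine: ✓, d, a, e: no repeats, contraction unneeded
relevant: ✓, d, a, e: all used, weakening unneeded
unrestricted: ✓, simply typable at Bool; W, C, E all held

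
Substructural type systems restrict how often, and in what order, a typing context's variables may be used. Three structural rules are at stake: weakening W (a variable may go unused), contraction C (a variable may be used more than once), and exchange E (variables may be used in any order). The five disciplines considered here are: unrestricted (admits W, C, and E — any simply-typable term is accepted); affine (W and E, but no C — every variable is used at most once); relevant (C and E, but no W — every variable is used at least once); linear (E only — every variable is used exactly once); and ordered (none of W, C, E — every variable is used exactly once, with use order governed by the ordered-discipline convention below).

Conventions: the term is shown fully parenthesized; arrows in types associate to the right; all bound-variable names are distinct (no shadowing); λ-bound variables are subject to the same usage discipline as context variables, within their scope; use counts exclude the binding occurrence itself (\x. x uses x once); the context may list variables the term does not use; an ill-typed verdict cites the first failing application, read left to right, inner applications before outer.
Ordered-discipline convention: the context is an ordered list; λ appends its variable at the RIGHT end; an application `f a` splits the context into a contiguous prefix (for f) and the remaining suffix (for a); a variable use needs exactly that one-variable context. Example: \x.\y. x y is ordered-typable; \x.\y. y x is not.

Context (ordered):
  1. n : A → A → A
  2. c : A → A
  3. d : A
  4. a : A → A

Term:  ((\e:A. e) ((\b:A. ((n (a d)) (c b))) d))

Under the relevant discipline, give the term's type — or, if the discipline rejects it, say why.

term : A
counts: n: 1, c: 1, d: 2, a: 1, e [bound]: 1, b [bound]: 1
use order (left to right): e, n, a, d, c, b, d
typing: ✓ — A
across the five disciplines: ordered ✗ · linear ✗ · affine ✗ · relevant ✓ · unrestricted ✓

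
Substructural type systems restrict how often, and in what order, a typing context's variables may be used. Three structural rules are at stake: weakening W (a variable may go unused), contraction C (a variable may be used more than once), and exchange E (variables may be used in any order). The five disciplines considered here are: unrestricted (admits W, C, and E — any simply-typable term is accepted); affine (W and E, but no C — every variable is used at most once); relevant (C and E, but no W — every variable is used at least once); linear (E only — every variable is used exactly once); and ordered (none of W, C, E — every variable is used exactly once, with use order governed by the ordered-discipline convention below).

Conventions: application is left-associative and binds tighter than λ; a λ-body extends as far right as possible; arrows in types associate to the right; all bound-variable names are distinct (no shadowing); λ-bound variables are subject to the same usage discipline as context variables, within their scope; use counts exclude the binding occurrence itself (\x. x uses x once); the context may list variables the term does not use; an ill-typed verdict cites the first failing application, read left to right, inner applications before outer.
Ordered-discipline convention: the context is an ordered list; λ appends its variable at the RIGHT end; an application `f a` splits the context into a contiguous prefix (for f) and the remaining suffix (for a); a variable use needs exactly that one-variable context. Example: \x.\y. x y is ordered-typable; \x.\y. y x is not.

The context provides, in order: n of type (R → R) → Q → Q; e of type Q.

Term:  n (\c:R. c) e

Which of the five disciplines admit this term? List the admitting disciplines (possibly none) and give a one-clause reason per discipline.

admitting disciplines: ordered, linear, affine, relevant, unrestricted
usage: n: 1; e: 1; c (λ-bound): 1
use order (left to right): n, c, e
typing: the term checks, with type Q
ordered: ✓, n, e, c once each; derivable with no W/C/E
linear: ✓, single use per variable (n, e, c)
affine: ✓, n, e, c: no repeats, contraction unneeded
relevant: ✓, n, e, c: all used, weakening unneeded
unrestricted: ✓, typability at Q is all that's needed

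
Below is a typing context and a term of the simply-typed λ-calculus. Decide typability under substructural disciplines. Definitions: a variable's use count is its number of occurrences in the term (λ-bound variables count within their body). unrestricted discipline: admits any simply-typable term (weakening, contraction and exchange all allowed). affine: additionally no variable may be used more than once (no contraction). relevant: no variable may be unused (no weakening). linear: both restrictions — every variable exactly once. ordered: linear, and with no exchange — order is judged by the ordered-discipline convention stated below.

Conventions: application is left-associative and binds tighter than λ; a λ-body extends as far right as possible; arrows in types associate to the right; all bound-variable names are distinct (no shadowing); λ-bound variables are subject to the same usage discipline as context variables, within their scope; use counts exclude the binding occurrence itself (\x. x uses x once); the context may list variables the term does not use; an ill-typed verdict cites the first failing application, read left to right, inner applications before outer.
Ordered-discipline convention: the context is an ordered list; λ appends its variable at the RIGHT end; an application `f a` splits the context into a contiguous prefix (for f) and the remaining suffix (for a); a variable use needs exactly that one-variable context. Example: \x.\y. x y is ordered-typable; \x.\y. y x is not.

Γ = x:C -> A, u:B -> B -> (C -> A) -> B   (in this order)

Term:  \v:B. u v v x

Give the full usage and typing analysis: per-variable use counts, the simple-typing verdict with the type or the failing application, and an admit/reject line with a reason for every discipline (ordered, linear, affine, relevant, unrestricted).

usage: x: 1, u: 1, v [bound]: 2
order of uses: u, v, v, x
typing: the term checks, with type B -> B
ordered: ✗ — v ×2 used more than once (contraction)
linear: ✗ — v ×2 used more than once (contraction)
affine: ✗ — v ×2 used more than once (contraction)
relevant: ✓ — none of x, u, v goes unused
unrestricted: ✓ — typability at B -> B is all that's needed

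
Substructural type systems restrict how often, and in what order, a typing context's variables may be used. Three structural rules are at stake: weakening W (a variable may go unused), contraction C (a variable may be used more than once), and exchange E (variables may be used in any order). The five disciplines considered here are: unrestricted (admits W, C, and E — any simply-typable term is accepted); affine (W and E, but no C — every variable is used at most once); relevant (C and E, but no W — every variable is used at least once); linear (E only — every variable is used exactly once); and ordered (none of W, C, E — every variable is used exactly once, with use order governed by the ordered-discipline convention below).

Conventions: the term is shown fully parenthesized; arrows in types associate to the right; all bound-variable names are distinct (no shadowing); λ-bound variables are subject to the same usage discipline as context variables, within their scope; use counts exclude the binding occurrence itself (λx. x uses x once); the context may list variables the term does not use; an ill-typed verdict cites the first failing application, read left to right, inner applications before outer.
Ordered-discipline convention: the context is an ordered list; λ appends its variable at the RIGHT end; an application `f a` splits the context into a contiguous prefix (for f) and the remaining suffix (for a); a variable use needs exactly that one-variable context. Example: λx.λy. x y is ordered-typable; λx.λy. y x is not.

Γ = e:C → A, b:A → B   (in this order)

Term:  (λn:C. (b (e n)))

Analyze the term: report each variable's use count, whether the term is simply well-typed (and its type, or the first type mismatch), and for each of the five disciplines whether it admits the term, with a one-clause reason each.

use counts: e: 1, b: 1, n (bound): 1
uses in reading order: b, e, n
typing: well-typed — term : C → B
ordered ✗ (no ordered split (uses run b, e, n))
linear ✓ (exactly-once usage across e, b, n)
affine ✓ (no duplicate uses among e, b, n)
relevant ✓ (every one of e, b, n appears)
unrestricted ✓ (simply typable at C → B; W, C, E all held)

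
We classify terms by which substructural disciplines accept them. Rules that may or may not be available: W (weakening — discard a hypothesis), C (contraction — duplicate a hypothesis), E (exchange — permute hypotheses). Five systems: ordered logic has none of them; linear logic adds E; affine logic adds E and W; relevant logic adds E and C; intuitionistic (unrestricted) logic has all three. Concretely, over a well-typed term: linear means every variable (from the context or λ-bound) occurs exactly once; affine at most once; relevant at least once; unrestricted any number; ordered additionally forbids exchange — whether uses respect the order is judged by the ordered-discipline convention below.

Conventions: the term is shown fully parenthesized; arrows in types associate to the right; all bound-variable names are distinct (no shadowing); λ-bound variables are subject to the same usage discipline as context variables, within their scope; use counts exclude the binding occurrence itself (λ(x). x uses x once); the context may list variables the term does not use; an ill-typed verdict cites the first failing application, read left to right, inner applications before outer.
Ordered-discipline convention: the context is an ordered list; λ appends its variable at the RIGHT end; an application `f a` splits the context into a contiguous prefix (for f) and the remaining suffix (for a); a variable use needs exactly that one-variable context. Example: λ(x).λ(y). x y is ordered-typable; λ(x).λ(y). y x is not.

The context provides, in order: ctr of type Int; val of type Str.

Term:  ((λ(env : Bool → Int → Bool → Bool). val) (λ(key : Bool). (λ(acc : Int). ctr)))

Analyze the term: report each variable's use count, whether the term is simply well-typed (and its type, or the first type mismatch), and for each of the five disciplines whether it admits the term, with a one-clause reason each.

usage: ctr ×1; val ×1; env (λ-bound) ×0; key (λ-bound) ×0; acc (λ-bound) ×0
order of uses: val, ctr
typing: ill-typed: a function awaiting Bool → Int → Bool → Bool gets Bool → Int → Int
ordered: ✗ — not simply typable
linear: ✗ — fails simple typing
affine: ✗ — a type mismatch blocks all five
relevant: ✗ — the type mismatch rejects it
unrestricted: ✗ — not simply typable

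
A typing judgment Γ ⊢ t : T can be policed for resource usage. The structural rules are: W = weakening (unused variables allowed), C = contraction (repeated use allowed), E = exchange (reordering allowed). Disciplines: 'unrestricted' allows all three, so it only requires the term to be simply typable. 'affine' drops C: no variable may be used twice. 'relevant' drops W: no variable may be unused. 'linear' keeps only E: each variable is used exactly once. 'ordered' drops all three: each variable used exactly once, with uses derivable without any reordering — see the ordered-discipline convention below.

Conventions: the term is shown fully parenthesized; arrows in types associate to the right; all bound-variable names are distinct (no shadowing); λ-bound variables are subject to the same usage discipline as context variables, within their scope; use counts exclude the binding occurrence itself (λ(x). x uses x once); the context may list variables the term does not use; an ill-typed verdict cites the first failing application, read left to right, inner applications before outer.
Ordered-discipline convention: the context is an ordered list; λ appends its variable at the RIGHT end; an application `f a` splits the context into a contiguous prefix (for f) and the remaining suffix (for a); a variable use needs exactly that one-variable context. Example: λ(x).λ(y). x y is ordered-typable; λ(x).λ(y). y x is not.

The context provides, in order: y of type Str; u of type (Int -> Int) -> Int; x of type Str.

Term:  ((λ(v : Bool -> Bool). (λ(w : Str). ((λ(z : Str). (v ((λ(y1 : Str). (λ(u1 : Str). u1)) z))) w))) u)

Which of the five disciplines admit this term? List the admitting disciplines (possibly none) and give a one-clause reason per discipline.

admitted by: none
use counts: y=0, u=1, x=0, v (bound)=1, w (bound)=1, z (bound)=1, y1 (bound)=0, u1 (bound)=1
order of uses: v, u1, z, w, u
typing: ill-typed: an argument Str -> Str mismatches the expected Bool
ordered: ✗, a type mismatch blocks all five
linear: ✗, the type mismatch rejects it
affine: ✗, not simply typable
relevant: ✗, fails simple typing
unrestricted: ✗, a type mismatch blocks all five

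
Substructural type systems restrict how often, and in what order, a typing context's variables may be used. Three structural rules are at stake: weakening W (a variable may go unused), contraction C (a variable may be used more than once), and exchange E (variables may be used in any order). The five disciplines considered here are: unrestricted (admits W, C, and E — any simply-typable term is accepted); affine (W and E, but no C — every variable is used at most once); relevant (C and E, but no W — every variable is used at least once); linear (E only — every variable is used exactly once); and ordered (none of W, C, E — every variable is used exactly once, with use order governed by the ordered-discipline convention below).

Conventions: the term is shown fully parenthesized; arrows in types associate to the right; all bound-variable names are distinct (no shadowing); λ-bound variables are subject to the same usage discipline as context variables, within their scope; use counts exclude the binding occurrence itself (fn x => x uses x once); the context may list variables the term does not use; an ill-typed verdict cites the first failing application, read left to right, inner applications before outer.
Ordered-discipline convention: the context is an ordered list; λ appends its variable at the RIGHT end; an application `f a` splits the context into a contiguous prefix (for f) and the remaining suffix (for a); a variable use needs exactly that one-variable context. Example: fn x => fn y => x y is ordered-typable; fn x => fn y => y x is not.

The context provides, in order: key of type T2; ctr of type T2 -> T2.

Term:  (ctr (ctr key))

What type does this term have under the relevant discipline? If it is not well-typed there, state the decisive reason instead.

term : T2
use counts: key ×1; ctr ×2
uses in reading order: ctr, ctr, key
typing: the term checks, with type T2
all disciplines: ordered ✗, linear ✗, affine ✗, relevant ✓, unrestricted ✓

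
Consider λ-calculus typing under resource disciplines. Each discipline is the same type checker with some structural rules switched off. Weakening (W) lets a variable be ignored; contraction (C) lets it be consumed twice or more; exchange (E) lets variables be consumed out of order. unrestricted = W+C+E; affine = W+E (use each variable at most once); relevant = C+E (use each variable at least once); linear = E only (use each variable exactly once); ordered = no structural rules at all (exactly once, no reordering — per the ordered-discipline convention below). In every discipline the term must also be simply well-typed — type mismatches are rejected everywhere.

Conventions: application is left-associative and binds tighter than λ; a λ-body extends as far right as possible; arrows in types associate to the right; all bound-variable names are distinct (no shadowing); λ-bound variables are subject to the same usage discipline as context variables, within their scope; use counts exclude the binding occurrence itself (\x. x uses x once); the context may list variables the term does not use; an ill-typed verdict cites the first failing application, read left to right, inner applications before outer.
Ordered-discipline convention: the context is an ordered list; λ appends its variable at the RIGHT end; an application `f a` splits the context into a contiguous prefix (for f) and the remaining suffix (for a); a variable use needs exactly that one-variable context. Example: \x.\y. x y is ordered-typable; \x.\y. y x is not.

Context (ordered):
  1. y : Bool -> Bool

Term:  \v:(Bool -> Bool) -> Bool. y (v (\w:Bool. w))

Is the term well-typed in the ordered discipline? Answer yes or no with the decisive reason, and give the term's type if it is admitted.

yes — single-use (y, v, w), ordered derivation ok; term : ((Bool -> Bool) -> Bool) -> Bool
use counts: y: 1, v (λ-bound): 1, w (λ-bound): 1
left-to-right use order: y, v, w
typing: well-typed — term : ((Bool -> Bool) -> Bool) -> Bool
per-discipline verdicts: ordered ✓, linear ✓, affine ✓, relevant ✓, unrestricted ✓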